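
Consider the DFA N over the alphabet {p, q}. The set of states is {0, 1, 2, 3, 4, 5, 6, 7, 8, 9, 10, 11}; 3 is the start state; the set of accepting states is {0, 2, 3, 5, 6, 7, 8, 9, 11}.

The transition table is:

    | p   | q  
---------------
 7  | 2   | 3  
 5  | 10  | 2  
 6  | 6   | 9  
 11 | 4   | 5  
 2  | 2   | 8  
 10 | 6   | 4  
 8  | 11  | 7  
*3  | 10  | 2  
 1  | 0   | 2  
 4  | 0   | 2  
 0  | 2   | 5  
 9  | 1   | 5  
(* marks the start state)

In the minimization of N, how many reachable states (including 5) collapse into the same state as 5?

2

P0 = {0,2,3,5,6,7,8,9,11} | {1,4,10}.
Split {0,2,3,5,6,7,8,9,11} by δ(·,p) → {0,2,6,7,8} and {3,5,9,11}.
Refine {0,2,6,7,8} on symbol p: members go to different blocks, giving {0,2,6,7} and {8}.
Split {0,2,6,7} by δ(·,q) → {0,6,7} and {2}.
Split {0,6,7} by δ(·,p) → {0,7} and {6}.
Split {1,4,10} by δ(·,p) → {1,4} and {10}.
On input p, block {3,5,9,11} splits into {3,5} and {9,11}.
Stable partition: {0,7} | {1,4} | {3,5} | {8} | {2} | {6} | {10} | {9,11} — 8 equivalence classes.
The equivalence class containing 5 is {3,5}, of size 2.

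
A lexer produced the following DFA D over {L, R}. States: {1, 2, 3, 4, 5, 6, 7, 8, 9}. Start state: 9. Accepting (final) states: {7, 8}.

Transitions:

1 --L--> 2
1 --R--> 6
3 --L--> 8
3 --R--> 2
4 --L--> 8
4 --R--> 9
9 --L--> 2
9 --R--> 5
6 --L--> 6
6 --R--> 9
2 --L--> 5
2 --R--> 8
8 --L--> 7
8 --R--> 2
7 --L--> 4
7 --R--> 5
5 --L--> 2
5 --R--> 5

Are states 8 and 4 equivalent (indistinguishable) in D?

No

First remove the unreachable states {1,3,6}; 6 states remain.
Initial partition by acceptance: {7,8} | {2,4,5,9}.
Refine {7,8} on symbol L: members go to different blocks, giving {7} and {8}.
Split {2,4,5,9} by δ(·,L) → {2,5,9} and {4}.
On input R, block {2,5,9} splits into {5,9} and {2}.
The partition is now stable with 5 blocks: {7} | {5,9} | {8} | {4} | {2}.
8 and 4 end up in different blocks, so they are distinguishable. For instance, the string 'ε' is accepted from only 8.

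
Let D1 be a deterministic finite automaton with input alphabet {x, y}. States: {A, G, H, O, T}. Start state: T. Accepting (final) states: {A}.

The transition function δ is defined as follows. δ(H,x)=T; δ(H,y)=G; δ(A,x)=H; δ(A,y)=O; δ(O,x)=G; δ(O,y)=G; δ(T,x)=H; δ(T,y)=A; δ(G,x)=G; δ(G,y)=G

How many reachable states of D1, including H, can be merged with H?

1

Start with accepting vs non-accepting: {A} | {G,H,O,T}.
Refine {G,H,O,T} on symbol y: members go to different blocks, giving {G,H,O} and {T}.
Split {G,H,O} by δ(·,x) → {G,O} and {H}.
The partition is now stable with 4 blocks: {A} | {G,O} | {T} | {H}.
The equivalence class containing H is {H}, of size 1.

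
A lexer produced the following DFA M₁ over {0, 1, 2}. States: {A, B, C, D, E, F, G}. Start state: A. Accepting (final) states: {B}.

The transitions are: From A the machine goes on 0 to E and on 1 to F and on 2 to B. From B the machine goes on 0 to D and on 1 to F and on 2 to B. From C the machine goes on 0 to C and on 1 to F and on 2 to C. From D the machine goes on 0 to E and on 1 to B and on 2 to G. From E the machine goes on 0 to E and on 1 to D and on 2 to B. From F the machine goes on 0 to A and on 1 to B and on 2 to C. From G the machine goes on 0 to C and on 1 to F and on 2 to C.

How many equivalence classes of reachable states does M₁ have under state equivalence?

Start with accepting vs non-accepting: {B} | {A,C,D,E,F,G}.
Split {A,C,D,E,F,G} by δ(·,1) → {A,C,E,G} and {D,F}.
Refine {A,C,E,G} on symbol 2: members go to different blocks, giving {A,E} and {C,G}.
The partition is now stable with 4 blocks: {B} | {A,E} | {D,F} | {C,G}.

4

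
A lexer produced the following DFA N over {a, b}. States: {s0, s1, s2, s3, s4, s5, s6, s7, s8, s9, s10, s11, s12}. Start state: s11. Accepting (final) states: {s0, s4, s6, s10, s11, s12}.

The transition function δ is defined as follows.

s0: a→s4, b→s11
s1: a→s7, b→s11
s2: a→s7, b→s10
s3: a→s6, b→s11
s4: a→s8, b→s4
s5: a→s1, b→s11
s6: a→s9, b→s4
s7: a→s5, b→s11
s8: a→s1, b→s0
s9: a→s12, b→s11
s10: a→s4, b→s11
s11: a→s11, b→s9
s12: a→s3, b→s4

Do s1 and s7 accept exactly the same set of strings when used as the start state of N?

States {s2,s10} cannot be reached from the start state, so discard them.
Initial partition by acceptance: {s0,s4,s6,s11,s12} | {s1,s3,s5,s7,s8,s9}.
On input a, block {s0,s4,s6,s11,s12} splits into {s4,s6,s12} and {s0,s11}.
Split {s1,s3,s5,s7,s8,s9} by δ(·,a) → {s1,s5,s7,s8} and {s3,s9}.
Refine {s4,s6,s12} on symbol a: members go to different blocks, giving {s6,s12} and {s4}.
On input a, block {s0,s11} splits into {s0} and {s11}.
On input b, block {s1,s5,s7,s8} splits into {s1,s5,s7} and {s8}.
Stable partition: {s6,s12} | {s1,s5,s7} | {s0} | {s3,s9} | {s4} | {s11} | {s8} — 7 equivalence classes.
s1 and s7 lie in the same block of the stable partition, so they are equivalent — no string distinguishes them.

Yes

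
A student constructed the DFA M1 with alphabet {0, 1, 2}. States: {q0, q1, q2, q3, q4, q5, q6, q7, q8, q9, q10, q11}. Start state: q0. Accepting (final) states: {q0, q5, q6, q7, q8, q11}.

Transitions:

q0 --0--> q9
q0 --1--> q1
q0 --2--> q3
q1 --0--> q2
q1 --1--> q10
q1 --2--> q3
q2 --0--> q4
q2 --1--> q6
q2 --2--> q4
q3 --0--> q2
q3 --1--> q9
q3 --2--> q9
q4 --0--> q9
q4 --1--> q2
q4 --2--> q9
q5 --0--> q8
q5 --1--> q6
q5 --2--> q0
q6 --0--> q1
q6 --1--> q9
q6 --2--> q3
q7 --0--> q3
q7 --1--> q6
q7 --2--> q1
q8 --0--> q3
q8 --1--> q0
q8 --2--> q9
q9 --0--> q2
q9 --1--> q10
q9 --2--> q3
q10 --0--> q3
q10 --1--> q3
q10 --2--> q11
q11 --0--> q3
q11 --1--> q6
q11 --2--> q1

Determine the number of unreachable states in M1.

Starting at q0 and following transitions, the reachable set is {q0, q1, q2, q3, q4, q6, q9, q10, q11}. That leaves q5, q7, q8 unreachable — 3 in total.

3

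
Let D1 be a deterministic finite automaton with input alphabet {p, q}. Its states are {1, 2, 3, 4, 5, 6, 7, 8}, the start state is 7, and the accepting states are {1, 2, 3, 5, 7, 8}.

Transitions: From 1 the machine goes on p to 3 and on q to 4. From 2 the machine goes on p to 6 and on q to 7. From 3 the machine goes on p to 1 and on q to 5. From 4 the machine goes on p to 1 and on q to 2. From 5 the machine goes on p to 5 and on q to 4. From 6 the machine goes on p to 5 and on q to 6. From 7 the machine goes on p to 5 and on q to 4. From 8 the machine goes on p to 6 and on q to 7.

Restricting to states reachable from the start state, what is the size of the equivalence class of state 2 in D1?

1

First remove the unreachable states {8}; 7 states remain.
Initial partition by acceptance: {1,2,3,5,7} | {4,6}.
Refine {1,2,3,5,7} on symbol p: members go to different blocks, giving {1,3,5,7} and {2}.
Split {1,3,5,7} by δ(·,q) → {1,5,7} and {3}.
On input p, block {1,5,7} splits into {5,7} and {1}.
On input p, block {4,6} splits into {4} and {6}.
The partition is now stable with 6 blocks: {5,7} | {4} | {2} | {3} | {1} | {6}.
The equivalence class containing 2 is {2}, of size 1.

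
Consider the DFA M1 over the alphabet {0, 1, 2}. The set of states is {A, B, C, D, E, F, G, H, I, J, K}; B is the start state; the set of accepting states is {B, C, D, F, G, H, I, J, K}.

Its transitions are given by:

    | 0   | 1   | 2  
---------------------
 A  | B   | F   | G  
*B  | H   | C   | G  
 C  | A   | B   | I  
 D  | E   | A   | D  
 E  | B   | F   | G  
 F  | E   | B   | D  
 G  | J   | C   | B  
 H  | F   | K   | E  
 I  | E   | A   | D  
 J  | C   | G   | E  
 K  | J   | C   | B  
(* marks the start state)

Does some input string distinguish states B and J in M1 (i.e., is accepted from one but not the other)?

Yes

All states are reachable from the start state.
P0 = {B,C,D,F,G,H,I,J,K} | {A,E}.
Split {B,C,D,F,G,H,I,J,K} by δ(·,0) → {B,G,H,J,K} and {C,D,F,I}.
On input 0, block {B,G,H,J,K} splits into {B,G,K} and {H,J}.
Split {C,D,F,I} by δ(·,1) → {C,F} and {D,I}.
The partition is now stable with 5 blocks: {B,G,K} | {A,E} | {C,F} | {H,J} | {D,I}.
B and J end up in different blocks, so they are distinguishable. For instance, the string '2' is accepted from only B.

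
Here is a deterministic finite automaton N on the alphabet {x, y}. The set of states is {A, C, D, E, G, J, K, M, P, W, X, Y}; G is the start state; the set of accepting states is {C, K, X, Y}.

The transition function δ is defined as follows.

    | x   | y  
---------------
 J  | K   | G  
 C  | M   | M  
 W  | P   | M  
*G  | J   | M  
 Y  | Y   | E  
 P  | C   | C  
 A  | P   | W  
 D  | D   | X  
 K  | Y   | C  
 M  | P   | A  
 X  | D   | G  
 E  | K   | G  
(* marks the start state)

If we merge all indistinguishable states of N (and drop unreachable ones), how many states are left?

First remove the unreachable states {D,X}; 10 states remain.
P0 = {C,K,Y} | {A,E,G,J,M,P,W}.
On input x, block {C,K,Y} splits into {K,Y} and {C}.
On input y, block {K,Y} splits into {Y} and {K}.
On input x, block {A,E,G,J,M,P,W} splits into {A,G,M,W} and {E,J} and {P}.
Split {A,G,M,W} by δ(·,x) → {A,M,W} and {G}.
Stable partition: {Y} | {A,M,W} | {C} | {K} | {E,J} | {P} | {G} — 7 equivalence classes.

7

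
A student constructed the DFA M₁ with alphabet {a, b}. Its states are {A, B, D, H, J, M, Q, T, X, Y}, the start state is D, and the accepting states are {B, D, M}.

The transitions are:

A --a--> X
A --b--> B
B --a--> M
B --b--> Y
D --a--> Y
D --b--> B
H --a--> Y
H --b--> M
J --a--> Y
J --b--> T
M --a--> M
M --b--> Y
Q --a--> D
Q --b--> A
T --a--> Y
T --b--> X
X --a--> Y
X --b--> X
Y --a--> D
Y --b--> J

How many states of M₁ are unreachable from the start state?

BFS from D reaches {B, D, J, M, T, X, Y}; the 3 state(s) A, H, Q are never visited.

3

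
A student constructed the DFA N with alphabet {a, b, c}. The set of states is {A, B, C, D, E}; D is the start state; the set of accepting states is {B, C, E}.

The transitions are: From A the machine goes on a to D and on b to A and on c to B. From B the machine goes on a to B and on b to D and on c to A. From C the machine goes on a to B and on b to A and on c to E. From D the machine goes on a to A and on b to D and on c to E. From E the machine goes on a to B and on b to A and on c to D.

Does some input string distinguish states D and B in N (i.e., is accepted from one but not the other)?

First remove the unreachable states {C}; 4 states remain.
Initial partition by acceptance: {B,E} | {A,D}.
No further refinement is possible. Final partition (2 blocks): {B,E} | {A,D}.
D and B end up in different blocks, so they are distinguishable. For instance, the string 'ε' is accepted from only B.

Yes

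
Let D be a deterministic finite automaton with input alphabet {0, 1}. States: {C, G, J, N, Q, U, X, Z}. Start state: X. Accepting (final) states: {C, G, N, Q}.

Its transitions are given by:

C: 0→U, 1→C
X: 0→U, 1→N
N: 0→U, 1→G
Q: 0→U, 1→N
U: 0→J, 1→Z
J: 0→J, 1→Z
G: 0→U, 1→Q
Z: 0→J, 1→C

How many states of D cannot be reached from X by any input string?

Every one of the 8 states is reachable from X.

0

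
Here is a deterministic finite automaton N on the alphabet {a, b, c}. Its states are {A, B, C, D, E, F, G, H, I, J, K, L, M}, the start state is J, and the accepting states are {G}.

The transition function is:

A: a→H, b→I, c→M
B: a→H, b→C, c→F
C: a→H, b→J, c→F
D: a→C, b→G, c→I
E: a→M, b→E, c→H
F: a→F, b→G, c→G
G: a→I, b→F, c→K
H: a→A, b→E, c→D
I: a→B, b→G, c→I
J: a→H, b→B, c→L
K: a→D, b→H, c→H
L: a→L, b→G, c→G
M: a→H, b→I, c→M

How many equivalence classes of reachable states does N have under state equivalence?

All states are reachable from the start state.
Start with accepting vs non-accepting: {G} | {A,B,C,D,E,F,H,I,J,K,L,M}.
Split {A,B,C,D,E,F,H,I,J,K,L,M} by δ(·,b) → {A,B,C,E,H,J,K,M} and {D,F,I,L}.
On input a, block {A,B,C,E,H,J,K,M} splits into {A,B,C,E,H,J,M} and {K}.
Split {A,B,C,E,H,J,M} by δ(·,b) → {B,C,E,H,J} and {A,M}.
On input a, block {B,C,E,H,J} splits into {B,C,J} and {E,H}.
Refine {D,F,I,L} on symbol a: members go to different blocks, giving {D,I} and {F,L}.
Split {E,H} by δ(·,c) → {E} and {H}.
No further refinement is possible. Final partition (8 blocks): {G} | {B,C,J} | {D,I} | {K} | {A,M} | {E} | {F,L} | {H}.

8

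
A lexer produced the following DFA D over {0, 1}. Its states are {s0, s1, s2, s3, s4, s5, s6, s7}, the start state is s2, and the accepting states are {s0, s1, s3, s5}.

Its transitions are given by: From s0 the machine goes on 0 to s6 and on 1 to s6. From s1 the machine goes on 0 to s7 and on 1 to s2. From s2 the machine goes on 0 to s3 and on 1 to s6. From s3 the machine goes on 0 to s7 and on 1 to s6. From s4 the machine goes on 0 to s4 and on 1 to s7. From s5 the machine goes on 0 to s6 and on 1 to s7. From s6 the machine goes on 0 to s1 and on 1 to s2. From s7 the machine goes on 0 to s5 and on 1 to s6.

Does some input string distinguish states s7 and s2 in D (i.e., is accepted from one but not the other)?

First remove the unreachable states {s0,s4}; 6 states remain.
P0 = {s1,s3,s5} | {s2,s6,s7}.
No further refinement is possible. Final partition (2 blocks): {s1,s3,s5} | {s2,s6,s7}.
s7 and s2 lie in the same block of the stable partition, so they are equivalent — no string distinguishes them.

No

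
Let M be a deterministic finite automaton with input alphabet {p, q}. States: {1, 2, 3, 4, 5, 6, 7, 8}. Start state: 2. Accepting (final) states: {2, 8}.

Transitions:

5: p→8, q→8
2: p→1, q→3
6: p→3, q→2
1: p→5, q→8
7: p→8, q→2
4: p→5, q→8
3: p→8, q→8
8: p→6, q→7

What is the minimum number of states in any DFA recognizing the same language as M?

3

States {4} cannot be reached from the start state, so discard them.
Initial partition by acceptance: {2,8} | {1,3,5,6,7}.
Refine {1,3,5,6,7} on symbol p: members go to different blocks, giving {3,5,7} and {1,6}.
Stable partition: {2,8} | {3,5,7} | {1,6} — 3 equivalence classes.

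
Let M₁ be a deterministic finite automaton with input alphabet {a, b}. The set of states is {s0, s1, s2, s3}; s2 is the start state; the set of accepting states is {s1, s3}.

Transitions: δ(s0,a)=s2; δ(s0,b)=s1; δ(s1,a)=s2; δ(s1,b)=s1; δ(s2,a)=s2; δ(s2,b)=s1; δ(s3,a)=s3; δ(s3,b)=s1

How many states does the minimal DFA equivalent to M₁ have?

States {s0,s3} cannot be reached from the start state, so discard them.
Initial partition by acceptance: {s1} | {s2}.
No further refinement is possible. Final partition (2 blocks): {s1} | {s2}.

2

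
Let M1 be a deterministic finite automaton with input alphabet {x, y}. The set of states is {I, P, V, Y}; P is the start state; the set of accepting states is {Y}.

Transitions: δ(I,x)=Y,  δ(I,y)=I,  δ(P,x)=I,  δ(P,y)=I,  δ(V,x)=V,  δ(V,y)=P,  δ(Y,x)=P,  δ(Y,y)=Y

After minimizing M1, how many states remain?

Reachable states from the start: {I,P,Y}. Unreachable: {V} — drop them.
Start with accepting vs non-accepting: {Y} | {I,P}.
Refine {I,P} on symbol x: members go to different blocks, giving {P} and {I}.
No further refinement is possible. Final partition (3 blocks): {Y} | {P} | {I}.

3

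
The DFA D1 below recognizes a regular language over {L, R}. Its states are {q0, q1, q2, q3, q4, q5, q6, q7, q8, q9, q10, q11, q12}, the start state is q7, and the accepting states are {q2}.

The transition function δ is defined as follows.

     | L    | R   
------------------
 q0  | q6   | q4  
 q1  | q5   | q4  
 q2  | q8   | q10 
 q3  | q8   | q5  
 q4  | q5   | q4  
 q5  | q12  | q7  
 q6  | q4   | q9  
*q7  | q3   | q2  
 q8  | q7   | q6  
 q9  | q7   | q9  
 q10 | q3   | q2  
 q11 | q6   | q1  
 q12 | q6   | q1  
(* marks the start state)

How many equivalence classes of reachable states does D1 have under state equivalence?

Reachable states from the start: {q1,q2,q3,q4,q5,q6,q7,q8,q9,q10,q12}. Unreachable: {q0,q11} — drop them.
Initial partition by acceptance: {q2} | {q1,q3,q4,q5,q6,q7,q8,q9,q10,q12}.
Split {q1,q3,q4,q5,q6,q7,q8,q9,q10,q12} by δ(·,R) → {q1,q3,q4,q5,q6,q8,q9,q12} and {q7,q10}.
Split {q1,q3,q4,q5,q6,q8,q9,q12} by δ(·,L) → {q1,q3,q4,q5,q6,q12} and {q8,q9}.
On input L, block {q1,q3,q4,q5,q6,q12} splits into {q1,q4,q5,q6,q12} and {q3}.
Split {q1,q4,q5,q6,q12} by δ(·,R) → {q1,q4,q12} and {q5} and {q6}.
On input L, block {q1,q4,q12} splits into {q1,q4} and {q12}.
Refine {q8,q9} on symbol R: members go to different blocks, giving {q8} and {q9}.
No further refinement is possible. Final partition (9 blocks): {q2} | {q1,q4} | {q7,q10} | {q8} | {q3} | {q5} | {q6} | {q12} | {q9}.

9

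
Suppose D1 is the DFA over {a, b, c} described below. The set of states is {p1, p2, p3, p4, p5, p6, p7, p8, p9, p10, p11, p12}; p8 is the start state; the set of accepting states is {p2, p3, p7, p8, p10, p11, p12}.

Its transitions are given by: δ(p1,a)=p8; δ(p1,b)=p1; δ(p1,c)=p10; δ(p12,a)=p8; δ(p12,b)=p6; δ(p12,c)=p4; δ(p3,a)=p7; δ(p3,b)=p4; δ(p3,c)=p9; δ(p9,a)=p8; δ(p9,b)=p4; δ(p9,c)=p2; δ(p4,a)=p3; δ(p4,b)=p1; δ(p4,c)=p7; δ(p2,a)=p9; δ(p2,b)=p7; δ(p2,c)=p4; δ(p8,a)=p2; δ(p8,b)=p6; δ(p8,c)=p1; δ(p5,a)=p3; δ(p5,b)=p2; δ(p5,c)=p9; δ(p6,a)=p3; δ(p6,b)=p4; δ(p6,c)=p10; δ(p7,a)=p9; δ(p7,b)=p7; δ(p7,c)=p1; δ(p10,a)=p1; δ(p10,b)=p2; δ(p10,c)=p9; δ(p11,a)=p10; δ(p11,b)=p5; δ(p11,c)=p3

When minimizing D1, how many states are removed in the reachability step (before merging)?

3

No path from p8 leads to p5, p11, p12; the other 9 states are all reachable.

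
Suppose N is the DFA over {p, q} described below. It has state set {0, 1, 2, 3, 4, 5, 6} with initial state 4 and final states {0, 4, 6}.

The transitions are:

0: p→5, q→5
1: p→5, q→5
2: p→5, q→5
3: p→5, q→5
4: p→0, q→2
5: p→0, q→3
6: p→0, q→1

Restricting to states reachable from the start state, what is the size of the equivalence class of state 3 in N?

2

First remove the unreachable states {1,6}; 5 states remain.
Start with accepting vs non-accepting: {0,4} | {2,3,5}.
Refine {0,4} on symbol p: members go to different blocks, giving {0} and {4}.
Split {2,3,5} by δ(·,p) → {2,3} and {5}.
No further refinement is possible. Final partition (4 blocks): {0} | {2,3} | {4} | {5}.
The equivalence class containing 3 is {2,3}, of size 2.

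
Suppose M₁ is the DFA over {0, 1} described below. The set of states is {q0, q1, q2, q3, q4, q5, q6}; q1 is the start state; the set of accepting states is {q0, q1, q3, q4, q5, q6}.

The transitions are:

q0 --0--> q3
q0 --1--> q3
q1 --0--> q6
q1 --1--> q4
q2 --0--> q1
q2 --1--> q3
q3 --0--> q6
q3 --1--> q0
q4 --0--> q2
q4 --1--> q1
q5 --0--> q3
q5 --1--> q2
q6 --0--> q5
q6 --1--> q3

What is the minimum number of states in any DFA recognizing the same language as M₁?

7

Every state is reachable, so we keep all 7.
Initial partition by acceptance: {q0,q1,q3,q4,q5,q6} | {q2}.
Refine {q0,q1,q3,q4,q5,q6} on symbol 0: members go to different blocks, giving {q0,q1,q3,q5,q6} and {q4}.
On input 1, block {q0,q1,q3,q5,q6} splits into {q0,q3,q6} and {q1} and {q5}.
Refine {q0,q3,q6} on symbol 0: members go to different blocks, giving {q0,q3} and {q6}.
On input 0, block {q0,q3} splits into {q0} and {q3}.
No further refinement is possible. Final partition (7 blocks): {q0} | {q2} | {q4} | {q1} | {q5} | {q6} | {q3}.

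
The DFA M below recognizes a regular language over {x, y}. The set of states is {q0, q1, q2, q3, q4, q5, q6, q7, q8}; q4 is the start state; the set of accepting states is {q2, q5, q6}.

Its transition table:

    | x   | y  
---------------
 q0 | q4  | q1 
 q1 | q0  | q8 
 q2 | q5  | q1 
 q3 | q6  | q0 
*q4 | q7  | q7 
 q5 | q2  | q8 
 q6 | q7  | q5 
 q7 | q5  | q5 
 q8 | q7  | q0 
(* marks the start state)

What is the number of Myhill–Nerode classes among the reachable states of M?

7

First remove the unreachable states {q3,q6}; 7 states remain.
Start with accepting vs non-accepting: {q2,q5} | {q0,q1,q4,q7,q8}.
Split {q0,q1,q4,q7,q8} by δ(·,x) → {q0,q1,q4,q8} and {q7}.
Split {q0,q1,q4,q8} by δ(·,x) → {q0,q1} and {q4,q8}.
Refine {q2,q5} on symbol y: members go to different blocks, giving {q2} and {q5}.
On input x, block {q0,q1} splits into {q0} and {q1}.
Refine {q4,q8} on symbol y: members go to different blocks, giving {q4} and {q8}.
No further refinement is possible. Final partition (7 blocks): {q2} | {q0} | {q7} | {q4} | {q5} | {q1} | {q8}.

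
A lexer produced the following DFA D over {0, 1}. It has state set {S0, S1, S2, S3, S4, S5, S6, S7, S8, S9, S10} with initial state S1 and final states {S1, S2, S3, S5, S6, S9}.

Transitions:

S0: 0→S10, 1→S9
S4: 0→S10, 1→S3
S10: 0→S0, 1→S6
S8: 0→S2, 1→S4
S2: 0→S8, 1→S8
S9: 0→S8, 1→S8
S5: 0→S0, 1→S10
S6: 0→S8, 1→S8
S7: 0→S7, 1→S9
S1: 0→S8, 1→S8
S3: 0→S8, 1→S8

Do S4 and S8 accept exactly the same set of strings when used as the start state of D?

States {S5,S7} cannot be reached from the start state, so discard them.
Start with accepting vs non-accepting: {S1,S2,S3,S6,S9} | {S0,S4,S8,S10}.
On input 0, block {S0,S4,S8,S10} splits into {S0,S4,S10} and {S8}.
The partition is now stable with 3 blocks: {S1,S2,S3,S6,S9} | {S0,S4,S10} | {S8}.
S4 and S8 end up in different blocks, so they are distinguishable. For instance, the string '0' is accepted from only S8.

No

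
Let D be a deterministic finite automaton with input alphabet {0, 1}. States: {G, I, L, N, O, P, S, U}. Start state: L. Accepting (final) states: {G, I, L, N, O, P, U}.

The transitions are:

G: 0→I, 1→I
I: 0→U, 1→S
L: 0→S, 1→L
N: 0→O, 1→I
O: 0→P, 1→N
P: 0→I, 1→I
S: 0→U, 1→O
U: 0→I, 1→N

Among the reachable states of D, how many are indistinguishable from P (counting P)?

Reachable states from the start: {I,L,N,O,P,S,U}. Unreachable: {G} — drop them.
Initial partition by acceptance: {I,L,N,O,P,U} | {S}.
On input 0, block {I,L,N,O,P,U} splits into {I,N,O,P,U} and {L}.
Split {I,N,O,P,U} by δ(·,1) → {N,O,P,U} and {I}.
On input 0, block {N,O,P,U} splits into {N,O} and {P,U}.
On input 0, block {N,O} splits into {O} and {N}.
On input 1, block {P,U} splits into {P} and {U}.
No further refinement is possible. Final partition (7 blocks): {O} | {S} | {L} | {I} | {P} | {N} | {U}.
State P belongs to the block {P}, which has 1 states.

1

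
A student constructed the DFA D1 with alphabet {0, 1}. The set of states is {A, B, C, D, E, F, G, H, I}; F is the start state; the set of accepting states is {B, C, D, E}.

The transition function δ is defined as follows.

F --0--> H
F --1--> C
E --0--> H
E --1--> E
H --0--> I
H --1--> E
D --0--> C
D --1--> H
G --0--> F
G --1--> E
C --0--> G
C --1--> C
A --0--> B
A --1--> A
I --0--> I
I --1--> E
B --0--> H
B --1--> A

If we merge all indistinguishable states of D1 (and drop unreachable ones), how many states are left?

2

First remove the unreachable states {A,B,D}; 6 states remain.
Start with accepting vs non-accepting: {C,E} | {F,G,H,I}.
No further refinement is possible. Final partition (2 blocks): {C,E} | {F,G,H,I}.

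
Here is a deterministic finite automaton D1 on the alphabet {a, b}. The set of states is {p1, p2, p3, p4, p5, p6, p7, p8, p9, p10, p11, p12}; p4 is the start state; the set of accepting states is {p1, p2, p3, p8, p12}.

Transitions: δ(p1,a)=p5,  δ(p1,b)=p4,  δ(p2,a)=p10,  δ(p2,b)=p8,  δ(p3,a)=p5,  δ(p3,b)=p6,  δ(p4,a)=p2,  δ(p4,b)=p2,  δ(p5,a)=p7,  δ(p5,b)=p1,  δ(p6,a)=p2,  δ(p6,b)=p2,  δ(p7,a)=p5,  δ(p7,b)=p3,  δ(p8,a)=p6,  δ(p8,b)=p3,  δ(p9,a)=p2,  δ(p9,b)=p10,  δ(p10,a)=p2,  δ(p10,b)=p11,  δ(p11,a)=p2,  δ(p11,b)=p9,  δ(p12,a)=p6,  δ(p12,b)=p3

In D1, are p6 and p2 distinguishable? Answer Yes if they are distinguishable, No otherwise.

Reachable states from the start: {p1,p2,p3,p4,p5,p6,p7,p8,p9,p10,p11}. Unreachable: {p12} — drop them.
Initial partition by acceptance: {p1,p2,p3,p8} | {p4,p5,p6,p7,p9,p10,p11}.
On input b, block {p1,p2,p3,p8} splits into {p1,p3} and {p2,p8}.
Refine {p4,p5,p6,p7,p9,p10,p11} on symbol a: members go to different blocks, giving {p4,p6,p9,p10,p11} and {p5,p7}.
Refine {p4,p6,p9,p10,p11} on symbol b: members go to different blocks, giving {p9,p10,p11} and {p4,p6}.
Split {p2,p8} by δ(·,a) → {p2} and {p8}.
The partition is now stable with 6 blocks: {p1,p3} | {p9,p10,p11} | {p2} | {p5,p7} | {p4,p6} | {p8}.
p6 and p2 end up in different blocks, so they are distinguishable. For instance, the string 'ε' is accepted from only p2.

Yes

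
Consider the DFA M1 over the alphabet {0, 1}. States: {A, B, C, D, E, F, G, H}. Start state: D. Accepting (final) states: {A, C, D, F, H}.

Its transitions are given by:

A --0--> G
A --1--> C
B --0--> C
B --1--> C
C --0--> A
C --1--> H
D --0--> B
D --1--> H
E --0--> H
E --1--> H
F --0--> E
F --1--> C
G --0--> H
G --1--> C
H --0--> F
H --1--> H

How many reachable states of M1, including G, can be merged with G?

3

Every state is reachable, so we keep all 8.
Start with accepting vs non-accepting: {A,C,D,F,H} | {B,E,G}.
Refine {A,C,D,F,H} on symbol 0: members go to different blocks, giving {A,D,F} and {C,H}.
The partition is now stable with 3 blocks: {A,D,F} | {B,E,G} | {C,H}.
State G belongs to the block {B,E,G}, which has 3 states.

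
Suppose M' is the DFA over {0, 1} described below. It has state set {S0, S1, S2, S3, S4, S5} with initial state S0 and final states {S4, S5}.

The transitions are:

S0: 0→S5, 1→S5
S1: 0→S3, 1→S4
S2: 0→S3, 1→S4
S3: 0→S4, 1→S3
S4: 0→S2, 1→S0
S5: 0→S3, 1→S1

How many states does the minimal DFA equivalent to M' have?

5

Every state is reachable, so we keep all 6.
Start with accepting vs non-accepting: {S4,S5} | {S0,S1,S2,S3}.
Refine {S0,S1,S2,S3} on symbol 0: members go to different blocks, giving {S0,S3} and {S1,S2}.
Refine {S4,S5} on symbol 0: members go to different blocks, giving {S4} and {S5}.
Refine {S0,S3} on symbol 0: members go to different blocks, giving {S0} and {S3}.
The partition is now stable with 5 blocks: {S4} | {S0} | {S1,S2} | {S5} | {S3}.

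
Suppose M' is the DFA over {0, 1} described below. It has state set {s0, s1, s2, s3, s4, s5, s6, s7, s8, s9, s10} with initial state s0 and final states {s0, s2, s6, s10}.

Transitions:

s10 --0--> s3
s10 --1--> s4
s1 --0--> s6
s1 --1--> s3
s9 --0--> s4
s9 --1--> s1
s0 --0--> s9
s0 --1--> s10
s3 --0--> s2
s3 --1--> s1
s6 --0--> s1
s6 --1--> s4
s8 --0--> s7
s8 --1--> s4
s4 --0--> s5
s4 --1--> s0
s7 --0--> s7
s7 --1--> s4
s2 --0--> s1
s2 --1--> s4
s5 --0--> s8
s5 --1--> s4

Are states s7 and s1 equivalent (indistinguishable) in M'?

All states are reachable from the start state.
Initial partition by acceptance: {s0,s2,s6,s10} | {s1,s3,s4,s5,s7,s8,s9}.
On input 1, block {s0,s2,s6,s10} splits into {s2,s6,s10} and {s0}.
Refine {s1,s3,s4,s5,s7,s8,s9} on symbol 0: members go to different blocks, giving {s4,s5,s7,s8,s9} and {s1,s3}.
On input 1, block {s4,s5,s7,s8,s9} splits into {s5,s7,s8} and {s4} and {s9}.
No further refinement is possible. Final partition (6 blocks): {s2,s6,s10} | {s5,s7,s8} | {s0} | {s1,s3} | {s4} | {s9}.
s7 and s1 end up in different blocks, so they are distinguishable. For instance, the string '0' is accepted from only s1.

No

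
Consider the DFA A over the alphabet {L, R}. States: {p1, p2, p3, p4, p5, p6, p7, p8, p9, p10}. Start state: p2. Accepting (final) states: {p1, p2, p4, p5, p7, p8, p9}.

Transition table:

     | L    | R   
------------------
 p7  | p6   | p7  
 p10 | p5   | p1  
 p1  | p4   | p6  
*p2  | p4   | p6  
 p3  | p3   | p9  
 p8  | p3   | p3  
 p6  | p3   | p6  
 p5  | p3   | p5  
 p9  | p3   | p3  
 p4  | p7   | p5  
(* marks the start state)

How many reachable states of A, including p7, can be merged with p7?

First remove the unreachable states {p1,p8,p10}; 7 states remain.
Start with accepting vs non-accepting: {p2,p4,p5,p7,p9} | {p3,p6}.
On input L, block {p2,p4,p5,p7,p9} splits into {p5,p7,p9} and {p2,p4}.
Refine {p5,p7,p9} on symbol R: members go to different blocks, giving {p5,p7} and {p9}.
On input R, block {p3,p6} splits into {p3} and {p6}.
On input L, block {p5,p7} splits into {p5} and {p7}.
Split {p2,p4} by δ(·,L) → {p2} and {p4}.
No further refinement is possible. Final partition (7 blocks): {p5} | {p3} | {p2} | {p9} | {p6} | {p7} | {p4}.
The equivalence class containing p7 is {p7}, of size 1.

1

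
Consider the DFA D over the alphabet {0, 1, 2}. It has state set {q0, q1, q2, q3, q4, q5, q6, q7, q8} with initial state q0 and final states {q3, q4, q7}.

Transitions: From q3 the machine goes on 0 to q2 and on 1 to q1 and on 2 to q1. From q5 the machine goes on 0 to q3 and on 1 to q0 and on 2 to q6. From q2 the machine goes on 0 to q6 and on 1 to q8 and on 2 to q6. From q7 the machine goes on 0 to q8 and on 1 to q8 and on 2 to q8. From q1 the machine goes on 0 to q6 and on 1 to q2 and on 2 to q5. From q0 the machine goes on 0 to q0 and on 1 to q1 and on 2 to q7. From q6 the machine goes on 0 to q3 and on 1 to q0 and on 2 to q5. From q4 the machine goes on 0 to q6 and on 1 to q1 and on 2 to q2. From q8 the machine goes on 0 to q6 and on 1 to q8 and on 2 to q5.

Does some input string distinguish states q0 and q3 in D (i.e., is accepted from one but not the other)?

First remove the unreachable states {q4}; 8 states remain.
Start with accepting vs non-accepting: {q3,q7} | {q0,q1,q2,q5,q6,q8}.
Split {q0,q1,q2,q5,q6,q8} by δ(·,0) → {q0,q1,q2,q8} and {q5,q6}.
Refine {q0,q1,q2,q8} on symbol 0: members go to different blocks, giving {q1,q2,q8} and {q0}.
No further refinement is possible. Final partition (4 blocks): {q3,q7} | {q1,q2,q8} | {q5,q6} | {q0}.
q0 and q3 end up in different blocks, so they are distinguishable. For instance, the string 'ε' is accepted from only q3.

Yes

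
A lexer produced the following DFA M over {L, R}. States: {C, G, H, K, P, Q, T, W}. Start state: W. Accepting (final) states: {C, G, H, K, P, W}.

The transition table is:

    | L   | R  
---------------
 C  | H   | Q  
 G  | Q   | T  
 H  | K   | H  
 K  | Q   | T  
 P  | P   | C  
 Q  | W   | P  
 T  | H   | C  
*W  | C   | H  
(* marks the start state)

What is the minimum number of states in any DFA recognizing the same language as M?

7

First remove the unreachable states {G}; 7 states remain.
Start with accepting vs non-accepting: {C,H,K,P,W} | {Q,T}.
Split {C,H,K,P,W} by δ(·,L) → {C,H,P,W} and {K}.
Split {C,H,P,W} by δ(·,L) → {C,P,W} and {H}.
Split {C,P,W} by δ(·,L) → {P,W} and {C}.
Refine {P,W} on symbol L: members go to different blocks, giving {P} and {W}.
Refine {Q,T} on symbol L: members go to different blocks, giving {Q} and {T}.
The partition is now stable with 7 blocks: {P} | {Q} | {K} | {H} | {C} | {W} | {T}.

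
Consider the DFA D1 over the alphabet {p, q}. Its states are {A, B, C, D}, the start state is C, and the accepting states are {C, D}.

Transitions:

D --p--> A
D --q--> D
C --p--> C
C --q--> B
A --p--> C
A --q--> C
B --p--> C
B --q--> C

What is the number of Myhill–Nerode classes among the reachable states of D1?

2

First remove the unreachable states {A,D}; 2 states remain.
Initial partition by acceptance: {C} | {B}.
No further refinement is possible. Final partition (2 blocks): {C} | {B}.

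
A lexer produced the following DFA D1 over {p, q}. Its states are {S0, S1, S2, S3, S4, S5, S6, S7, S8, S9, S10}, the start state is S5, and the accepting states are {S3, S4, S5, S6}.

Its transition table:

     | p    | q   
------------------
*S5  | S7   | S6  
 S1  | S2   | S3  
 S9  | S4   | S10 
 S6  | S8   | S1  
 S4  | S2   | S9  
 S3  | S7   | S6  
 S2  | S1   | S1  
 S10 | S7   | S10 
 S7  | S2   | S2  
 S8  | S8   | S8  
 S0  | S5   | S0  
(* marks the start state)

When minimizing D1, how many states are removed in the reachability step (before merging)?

4

BFS from S5 reaches {S1, S2, S3, S5, S6, S7, S8}; the 4 state(s) S0, S4, S9, S10 are never visited.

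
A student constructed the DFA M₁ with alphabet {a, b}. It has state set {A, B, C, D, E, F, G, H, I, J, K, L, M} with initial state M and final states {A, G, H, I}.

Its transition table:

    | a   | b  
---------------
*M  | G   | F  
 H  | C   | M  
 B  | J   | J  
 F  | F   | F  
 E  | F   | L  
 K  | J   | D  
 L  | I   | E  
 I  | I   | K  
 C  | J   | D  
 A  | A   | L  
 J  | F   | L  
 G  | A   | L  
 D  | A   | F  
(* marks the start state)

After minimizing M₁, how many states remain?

States {B,C,H} cannot be reached from the start state, so discard them.
Start with accepting vs non-accepting: {A,G,I} | {D,E,F,J,K,L,M}.
Split {D,E,F,J,K,L,M} by δ(·,a) → {E,F,J,K} and {D,L,M}.
Refine {A,G,I} on symbol b: members go to different blocks, giving {A,G} and {I}.
Refine {E,F,J,K} on symbol b: members go to different blocks, giving {E,J,K} and {F}.
Refine {E,J,K} on symbol a: members go to different blocks, giving {E,J} and {K}.
Refine {D,L,M} on symbol a: members go to different blocks, giving {D,M} and {L}.
No further refinement is possible. Final partition (7 blocks): {A,G} | {E,J} | {D,M} | {I} | {F} | {K} | {L}.

7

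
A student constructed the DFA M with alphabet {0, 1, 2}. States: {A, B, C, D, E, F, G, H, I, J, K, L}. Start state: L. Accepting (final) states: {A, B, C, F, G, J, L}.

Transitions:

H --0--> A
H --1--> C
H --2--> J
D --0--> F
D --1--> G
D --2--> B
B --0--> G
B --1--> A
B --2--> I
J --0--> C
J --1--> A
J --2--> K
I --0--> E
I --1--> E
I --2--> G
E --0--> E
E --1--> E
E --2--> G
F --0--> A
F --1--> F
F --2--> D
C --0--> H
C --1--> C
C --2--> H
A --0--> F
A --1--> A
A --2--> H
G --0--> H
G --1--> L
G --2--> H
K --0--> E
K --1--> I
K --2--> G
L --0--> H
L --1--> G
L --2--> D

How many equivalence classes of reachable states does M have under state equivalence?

5

All states are reachable from the start state.
Initial partition by acceptance: {A,B,C,F,G,J,L} | {D,E,H,I,K}.
Split {A,B,C,F,G,J,L} by δ(·,0) → {A,B,F,J} and {C,G,L}.
Refine {A,B,F,J} on symbol 0: members go to different blocks, giving {A,F} and {B,J}.
On input 0, block {D,E,H,I,K} splits into {E,I,K} and {D,H}.
No further refinement is possible. Final partition (5 blocks): {A,F} | {E,I,K} | {C,G,L} | {B,J} | {D,H}.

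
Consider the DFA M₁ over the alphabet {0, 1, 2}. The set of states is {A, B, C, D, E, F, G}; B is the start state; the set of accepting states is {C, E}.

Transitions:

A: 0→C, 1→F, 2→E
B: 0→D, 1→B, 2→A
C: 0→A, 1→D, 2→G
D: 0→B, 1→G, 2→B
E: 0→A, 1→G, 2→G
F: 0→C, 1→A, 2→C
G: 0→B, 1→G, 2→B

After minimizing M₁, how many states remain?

Every state is reachable, so we keep all 7.
P0 = {C,E} | {A,B,D,F,G}.
On input 0, block {A,B,D,F,G} splits into {B,D,G} and {A,F}.
Split {B,D,G} by δ(·,2) → {D,G} and {B}.
The partition is now stable with 4 blocks: {C,E} | {D,G} | {A,F} | {B}.

4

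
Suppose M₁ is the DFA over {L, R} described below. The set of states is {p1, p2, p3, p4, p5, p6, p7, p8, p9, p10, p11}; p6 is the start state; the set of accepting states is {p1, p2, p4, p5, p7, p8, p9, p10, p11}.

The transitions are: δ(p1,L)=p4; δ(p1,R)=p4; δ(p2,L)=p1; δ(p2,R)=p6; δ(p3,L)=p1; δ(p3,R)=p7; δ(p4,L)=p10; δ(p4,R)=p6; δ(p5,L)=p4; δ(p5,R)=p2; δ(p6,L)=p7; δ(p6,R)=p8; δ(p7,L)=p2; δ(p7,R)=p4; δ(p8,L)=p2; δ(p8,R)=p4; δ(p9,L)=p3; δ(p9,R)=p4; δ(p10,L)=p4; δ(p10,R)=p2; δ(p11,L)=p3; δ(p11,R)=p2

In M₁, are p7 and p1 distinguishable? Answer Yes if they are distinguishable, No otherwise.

No

First remove the unreachable states {p3,p5,p9,p11}; 7 states remain.
Start with accepting vs non-accepting: {p1,p2,p4,p7,p8,p10} | {p6}.
Refine {p1,p2,p4,p7,p8,p10} on symbol R: members go to different blocks, giving {p1,p7,p8,p10} and {p2,p4}.
The partition is now stable with 3 blocks: {p1,p7,p8,p10} | {p6} | {p2,p4}.
p7 and p1 lie in the same block of the stable partition, so they are equivalent — no string distinguishes them.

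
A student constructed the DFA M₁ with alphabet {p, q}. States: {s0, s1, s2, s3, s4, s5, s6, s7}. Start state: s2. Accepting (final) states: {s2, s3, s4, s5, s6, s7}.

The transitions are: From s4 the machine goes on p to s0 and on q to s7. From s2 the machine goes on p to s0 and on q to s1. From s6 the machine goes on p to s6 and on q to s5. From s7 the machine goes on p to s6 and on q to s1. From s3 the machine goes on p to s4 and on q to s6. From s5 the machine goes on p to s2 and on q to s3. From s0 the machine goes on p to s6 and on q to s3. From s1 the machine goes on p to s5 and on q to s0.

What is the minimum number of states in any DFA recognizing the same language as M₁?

8

All states are reachable from the start state.
P0 = {s2,s3,s4,s5,s6,s7} | {s0,s1}.
On input p, block {s2,s3,s4,s5,s6,s7} splits into {s3,s5,s6,s7} and {s2,s4}.
On input p, block {s3,s5,s6,s7} splits into {s3,s5} and {s6,s7}.
Refine {s3,s5} on symbol q: members go to different blocks, giving {s3} and {s5}.
On input p, block {s0,s1} splits into {s0} and {s1}.
On input q, block {s2,s4} splits into {s2} and {s4}.
Split {s6,s7} by δ(·,q) → {s6} and {s7}.
The partition is now stable with 8 blocks: {s3} | {s0} | {s2} | {s6} | {s5} | {s1} | {s4} | {s7}.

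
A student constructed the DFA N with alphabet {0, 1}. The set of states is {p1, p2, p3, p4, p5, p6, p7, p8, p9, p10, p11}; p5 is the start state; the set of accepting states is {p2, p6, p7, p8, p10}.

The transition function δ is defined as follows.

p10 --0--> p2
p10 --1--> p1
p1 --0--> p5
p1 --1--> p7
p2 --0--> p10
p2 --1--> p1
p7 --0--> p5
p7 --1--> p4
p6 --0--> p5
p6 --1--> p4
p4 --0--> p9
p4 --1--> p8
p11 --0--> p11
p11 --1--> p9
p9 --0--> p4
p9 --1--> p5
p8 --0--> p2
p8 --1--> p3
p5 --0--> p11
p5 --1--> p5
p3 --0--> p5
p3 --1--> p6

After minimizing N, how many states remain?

All states are reachable from the start state.
P0 = {p2,p6,p7,p8,p10} | {p1,p3,p4,p5,p9,p11}.
Refine {p2,p6,p7,p8,p10} on symbol 0: members go to different blocks, giving {p2,p8,p10} and {p6,p7}.
On input 1, block {p1,p3,p4,p5,p9,p11} splits into {p5,p9,p11} and {p1,p3} and {p4}.
On input 0, block {p5,p9,p11} splits into {p5,p11} and {p9}.
Split {p5,p11} by δ(·,1) → {p5} and {p11}.
The partition is now stable with 7 blocks: {p2,p8,p10} | {p5} | {p6,p7} | {p1,p3} | {p4} | {p9} | {p11}.

7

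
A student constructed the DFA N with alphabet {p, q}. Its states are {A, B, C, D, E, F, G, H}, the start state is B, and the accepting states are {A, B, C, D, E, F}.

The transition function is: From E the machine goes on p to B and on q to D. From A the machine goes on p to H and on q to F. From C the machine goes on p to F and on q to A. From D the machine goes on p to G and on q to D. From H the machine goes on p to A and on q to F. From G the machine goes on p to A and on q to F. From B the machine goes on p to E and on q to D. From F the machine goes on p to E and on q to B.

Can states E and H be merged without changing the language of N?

First remove the unreachable states {C}; 7 states remain.
P0 = {A,B,D,E,F} | {G,H}.
Refine {A,B,D,E,F} on symbol p: members go to different blocks, giving {B,E,F} and {A,D}.
Refine {B,E,F} on symbol q: members go to different blocks, giving {B,E} and {F}.
Refine {A,D} on symbol q: members go to different blocks, giving {A} and {D}.
The partition is now stable with 5 blocks: {B,E} | {G,H} | {A} | {F} | {D}.
E and H end up in different blocks, so they are distinguishable. For instance, the string 'ε' is accepted from only E.

No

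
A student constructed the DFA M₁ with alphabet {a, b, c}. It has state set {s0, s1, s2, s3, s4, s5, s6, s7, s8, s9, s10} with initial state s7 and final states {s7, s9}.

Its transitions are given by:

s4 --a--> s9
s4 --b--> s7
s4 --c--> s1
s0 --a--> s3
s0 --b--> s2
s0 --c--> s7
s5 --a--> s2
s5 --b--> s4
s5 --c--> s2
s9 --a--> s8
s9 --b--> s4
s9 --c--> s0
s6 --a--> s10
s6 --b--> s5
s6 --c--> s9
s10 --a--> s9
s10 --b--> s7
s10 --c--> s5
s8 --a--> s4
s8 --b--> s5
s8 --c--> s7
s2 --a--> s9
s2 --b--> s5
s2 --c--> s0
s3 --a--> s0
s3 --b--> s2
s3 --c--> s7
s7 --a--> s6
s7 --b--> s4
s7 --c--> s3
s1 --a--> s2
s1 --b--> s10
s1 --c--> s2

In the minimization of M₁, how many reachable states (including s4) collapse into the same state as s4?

2

Every state is reachable, so we keep all 11.
Initial partition by acceptance: {s7,s9} | {s0,s1,s2,s3,s4,s5,s6,s8,s10}.
Split {s0,s1,s2,s3,s4,s5,s6,s8,s10} by δ(·,a) → {s0,s1,s3,s5,s6,s8} and {s2,s4,s10}.
Refine {s0,s1,s3,s5,s6,s8} on symbol a: members go to different blocks, giving {s1,s5,s6,s8} and {s0,s3}.
Split {s1,s5,s6,s8} by δ(·,b) → {s1,s5} and {s6,s8}.
Refine {s2,s4,s10} on symbol b: members go to different blocks, giving {s4,s10} and {s2}.
The partition is now stable with 6 blocks: {s7,s9} | {s1,s5} | {s4,s10} | {s0,s3} | {s6,s8} | {s2}.
The equivalence class containing s4 is {s4,s10}, of size 2.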